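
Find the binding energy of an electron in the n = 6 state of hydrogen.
0.3779 eV

The ionization energy is the energy needed to remove the electron completely (n → ∞).

For hydrogen, E_n = -13.6057 eV / n².

At n = 6: E_6 = -13.6057 / 6² = -0.3779361 eV
At n = ∞: E_∞ = 0 eV

Ionization energy = E_∞ - E_6 = 0 - (-0.3779361) = 0.3779361 eV
Ionization energy ≈ 0.3779 eV

This is also called the binding energy of the electron in state n = 6.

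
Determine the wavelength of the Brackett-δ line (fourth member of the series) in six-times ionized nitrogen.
39.674 nm

The lines of a series are numbered from the longest wavelength (smallest ΔE) outward; the fourth line is the transition from n = n_f + 4 to n_f.
The Brackett series has all transitions ending at n_f = 4.

For N⁶⁺ (Z = 7), the fourth line (δ-line) is the jump from n = 8 to n = 4:
E_8 = -13.6057 × 7² / 8² = -10.41686 eV
E_4 = -13.6057 × 7² / 4² = -41.66746 eV
ΔE = E_8 - E_4 = 31.25060 eV

λ = hc/E = 1239.84 eV·nm / 31.25060 eV
λ = 39.674 nm

This is the δ-line of the Brackett series in N⁶⁺.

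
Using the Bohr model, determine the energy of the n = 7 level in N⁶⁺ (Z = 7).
-13.61 eV

For hydrogen-like ions, the energy levels scale with Z²:
E_n = -13.6057 Z² / n² eV

For N⁶⁺ (Z = 7) at n = 7:
E_7 = -13.6057 × 7² / 7²
E_7 = -13.6057 × 49 / 49
E_7 = -666.6793 / 49
E_7 = -13.61 eV

The energy is 49 times more negative than hydrogen at the same n due to the stronger nuclear charge.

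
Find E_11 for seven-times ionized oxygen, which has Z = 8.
-7.196403 eV

For hydrogen-like ions, the energy levels scale with Z²:
E_n = -13.6057 Z² / n² eV

For O⁷⁺ (Z = 8) at n = 11:
E_11 = -13.6057 × 8² / 11²
E_11 = -13.6057 × 64 / 121
E_11 = -870.7648 / 121
E_11 = -7.196403 eV

The energy is 64 times more negative than hydrogen at the same n due to the stronger nuclear charge.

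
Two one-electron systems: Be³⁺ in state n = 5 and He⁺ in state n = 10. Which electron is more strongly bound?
Be³⁺ at n = 5 (E = -8.7076 eV)

Using E_n = -13.6057 Z² / n² eV:

Be³⁺ (Z = 4) at n = 5:
E = -13.6057 × 4² / 5² = -13.6057 × 16 / 25 = -8.7076480 eV

He⁺ (Z = 2) at n = 10:
E = -13.6057 × 2² / 10² = -13.6057 × 4 / 100 = -0.5442280 eV

Since -8.7076480 eV < -0.5442280 eV,
Be³⁺ at n = 5 is more tightly bound (requires more energy to ionize).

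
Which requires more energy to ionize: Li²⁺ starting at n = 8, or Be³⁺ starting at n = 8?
Be³⁺ at n = 8 (E = -3.401 eV)

Using E_n = -13.6057 Z² / n² eV:

Li²⁺ (Z = 3) at n = 8:
E = -13.6057 × 3² / 8² = -13.6057 × 9 / 64 = -1.913302 eV

Be³⁺ (Z = 4) at n = 8:
E = -13.6057 × 4² / 8² = -13.6057 × 16 / 64 = -3.401425 eV

Since -3.401425 eV < -1.913302 eV,
Be³⁺ at n = 8 is more tightly bound (requires more energy to ionize).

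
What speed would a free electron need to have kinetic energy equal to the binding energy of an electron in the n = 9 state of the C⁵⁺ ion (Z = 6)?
1.4585e+06 m/s (or 0.486490% of c)

The binding energy at n = 9 for C⁵⁺ is:
E_9 = -13.6057 × 6²/9² = -6.04697778 eV
|E_9| = 6.04697778 eV

Convert to Joules:
KE = 6.04697778 eV × (1.602177 × 10⁻¹⁹ J/eV) = 9.688329e-19 J

Using KE = ½mv²:
v = √(2·KE/m_e)
v = √(2 × 9.688329e-19 J / 9.10938 × 10⁻³¹ kg)
v = 1.4585e+06 m/s

This is approximately 0.486490% the speed of light.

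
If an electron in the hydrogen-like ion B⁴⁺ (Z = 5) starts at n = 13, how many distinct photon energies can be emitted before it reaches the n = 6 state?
28

The electron can occupy levels n = 6, 7, ..., 13 during de-excitation — that is m = 13 - 6 + 1 = 8 distinct levels.

The number of distinct spectral lines equals the number of ways to choose 2 of these m levels (each pair gives one possible emission transition):

Number of lines = m(m-1)/2 = 8×7/2 = 28

These correspond to all possible transitions between the 8 levels:
13 → 12, 13 → 11, 13 → 10, 13 → 9, 13 → 8, 13 → 7, 13 → 6, 12 → 11...

Each transition produces a photon with a unique energy (and thus wavelength). This count does not depend on Z.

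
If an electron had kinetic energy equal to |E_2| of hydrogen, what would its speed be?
1.0938e+06 m/s (or 0.3649% of c)

The binding energy at n = 2 for hydrogen is:
E_2 = -13.6057/2² = -3.4014250 eV
|E_2| = 3.4014250 eV

Convert to Joules:
KE = 3.4014250 eV × (1.602177 × 10⁻¹⁹ J/eV) = 5.449685e-19 J

Using KE = ½mv²:
v = √(2·KE/m_e)
v = √(2 × 5.449685e-19 J / 9.10938 × 10⁻³¹ kg)
v = 1.0938e+06 m/s

This is approximately 0.3649% the speed of light.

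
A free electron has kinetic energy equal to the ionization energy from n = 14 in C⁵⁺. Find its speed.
9.3758e+05 m/s (or 0.3127% of c)

The binding energy at n = 14 for C⁵⁺ is:
E_14 = -13.6057 × 6²/14² = -2.4990061 eV
|E_14| = 2.4990061 eV

Convert to Joules:
KE = 2.4990061 eV × (1.602177 × 10⁻¹⁹ J/eV) = 4.003850e-19 J

Using KE = ½mv²:
v = √(2·KE/m_e)
v = √(2 × 4.003850e-19 J / 9.10938 × 10⁻³¹ kg)
v = 9.3758e+05 m/s

This is approximately 0.3127% the speed of light.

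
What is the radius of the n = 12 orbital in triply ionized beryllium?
1.9050 nm (or 19.0504 Å)

The Bohr radius formula is:
r_n = n² a₀ / Z

where a₀ = 0.0529177 nm is the Bohr radius.

For Be³⁺ (Z = 4) at n = 12:
r_12 = 12² × 0.0529177 nm / 4
r_12 = 144 × 0.0529177 nm / 4
r_12 = 7.62015 nm / 4
r_12 = 1.9050 nm

The electron orbits at approximately 1.9050 nm from the nucleus.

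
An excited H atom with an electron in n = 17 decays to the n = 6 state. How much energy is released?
0.331 eV

The energy levels are E_n = -13.6057 eV / n².

Energy at n = 17: E_17 = -13.6057 / 17² = -0.047079 eV
Energy at n = 6: E_6 = -13.6057 / 6² = -0.377936 eV

For emission (electron falling to lower state), the photon energy is:
E_photon = E_17 - E_6 = |-0.047079 - (-0.377936)|
E_photon = 0.331 eV

This energy is carried away by the emitted photon.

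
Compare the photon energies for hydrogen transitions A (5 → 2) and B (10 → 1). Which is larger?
10 → 1

Calculate the energy for each transition:

Transition 5 → 2:
ΔE₁ = |E_2 - E_5| = |-13.6057/2² - (-13.6057/5²)|
ΔE₁ = |-3.401425000000 - (-0.544228000000)| = 2.857197000 eV

Transition 10 → 1:
ΔE₂ = |E_1 - E_10| = |-13.6057/1² - (-13.6057/10²)|
ΔE₂ = |-13.605700000000 - (-0.136057000000)| = 13.469643000 eV

Since 13.469643000 eV > 2.857197000 eV, the transition 10 → 1 emits the more energetic photon.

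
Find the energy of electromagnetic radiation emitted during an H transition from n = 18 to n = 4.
0.808363 eV

The energy levels are E_n = -13.6057 eV / n².

Energy at n = 18: E_18 = -13.6057 / 18² = -0.041992901 eV
Energy at n = 4: E_4 = -13.6057 / 4² = -0.850356250 eV

For emission (electron falling to lower state), the photon energy is:
E_photon = E_18 - E_4 = |-0.041992901 - (-0.850356250)|
E_photon = 0.808363 eV

This energy is carried away by the emitted photon.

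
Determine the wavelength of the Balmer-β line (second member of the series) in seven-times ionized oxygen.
7.593876 nm

The lines of a series are numbered from the longest wavelength (smallest ΔE) outward; the second line is the transition from n = n_f + 2 to n_f.
The Balmer series has all transitions ending at n_f = 2.

For O⁷⁺ (Z = 8), the second line (β-line) is the jump from n = 4 to n = 2:
E_4 = -13.6057 × 8² / 4² = -54.42280000 eV
E_2 = -13.6057 × 8² / 2² = -217.69120000 eV
ΔE = E_4 - E_2 = 163.26840000 eV

λ = hc/E = 1239.84 eV·nm / 163.26840000 eV
λ = 7.593876 nm

This is the β-line of the Balmer series in O⁷⁺.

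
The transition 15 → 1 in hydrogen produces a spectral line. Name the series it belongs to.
Lyman series

The spectral series in hydrogen are named based on the final (lower) energy level:
- Lyman series: n_final = 1 (ultraviolet)
- Balmer series: n_final = 2 (visible/near-UV)
- Paschen series: n_final = 3 (infrared)
- Brackett series: n_final = 4 (infrared)
- Pfund series: n_final = 5 (far infrared)

Since this transition ends at n = 1, it belongs to the Lyman series.

For reference, this 15 → 1 line has photon energy
ΔE = 13.6057 eV × (1/1² - 1/15²) = 13.5452302 eV,
corresponding to wavelength λ = hc/ΔE = 1239.84 eV·nm / 13.5452302 eV = 91.53333 nm in the ultraviolet region.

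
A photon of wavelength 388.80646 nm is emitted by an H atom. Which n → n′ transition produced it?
n = 8 → n = 2

First, find the photon energy from the wavelength (hc = 1239.84 eV·nm):
E = hc/λ = 1239.84 eV·nm / 388.80646 nm = 3.1888359 eV

The energy levels of hydrogen satisfy E_n = -13.6057 / n² eV, so an emission n_i → n_f releases
ΔE = 13.6057 × (1/n_f² − 1/n_i²) eV.

Setting ΔE equal to the photon energy:
1/n_f² − 1/n_i² = 3.1888359 / 13.6057 = 0.23437500

Since 1/n_i² must be positive, we need 1/n_f² > 0.23437500, i.e. n_f ≤ 2. For each allowed n_f, solve n_i = (1/n_f² − 0.23437500)^(−1/2) and check whether it is a whole number:
  n_f = 1: 1/n_i² = 1.00000000 − 0.23437500 = 0.76562500 → n_i = 1.143  (not an integer) ✗
  n_f = 2: 1/n_i² = 0.25000000 − 0.23437500 = 0.01562500 → n_i = 8.000  → integer, n_i = 8 ✓

Only n_f = 2 gives an integer upper level, n_i = 8.

The transition is from n = 8 to n = 2 (emission).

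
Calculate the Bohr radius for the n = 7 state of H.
2.5930 nm (or 25.9297 Å)

The Bohr radius formula is:
r_n = n² a₀ / Z

where a₀ = 0.0529177 nm is the Bohr radius.

For H (Z = 1) at n = 7:
r_7 = 7² × 0.0529177 nm / 1
r_7 = 49 × 0.0529177 nm / 1
r_7 = 2.59297 nm / 1
r_7 = 2.5930 nm

The electron orbits at approximately 2.5930 nm from the nucleus.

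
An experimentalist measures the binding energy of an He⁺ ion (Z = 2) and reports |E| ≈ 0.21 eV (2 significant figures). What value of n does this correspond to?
n = 16

The exact energy levels follow E_n = -13.6057 Z² / n² eV with Z = 2.

The measured value (-0.21 eV) is reported to only 2 significant figures, so we must test candidate n values and see which one matches to that precision.

Candidate energies:
  n = 14:  E = -13.6057 × 2² / 14² = -0.27767 eV
  n = 15:  E = -13.6057 × 2² / 15² = -0.24188 eV
  n = 16:  E = -13.6057 × 2² / 16² = -0.21259 eV  ← matches
  n = 17:  E = -13.6057 × 2² / 17² = -0.18831 eV
  n = 18:  E = -13.6057 × 2² / 18² = -0.16797 eV

Checking against the measurement of -0.21 eV (2 sig figs), only n = 16 agrees:
E_16 = -0.21259 eV, which rounds to -0.21 eV ✓

Therefore n = 16.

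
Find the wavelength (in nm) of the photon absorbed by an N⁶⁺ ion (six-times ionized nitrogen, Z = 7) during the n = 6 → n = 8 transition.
153.0288 nm

First, find the transition energy using E_n = -13.6057 Z² / n² eV:
E_6 = -13.6057 × 7² / 6² = -18.51886944 eV
E_8 = -13.6057 × 7² / 8² = -10.41686406 eV

Photon energy: |ΔE| = |E_8 - E_6| = 8.10200538 eV

Convert to wavelength using E = hc/λ with hc = 1239.84 eV·nm:
λ = hc/E = 1239.84 eV·nm / 8.10200538 eV
λ = 153.0288 nm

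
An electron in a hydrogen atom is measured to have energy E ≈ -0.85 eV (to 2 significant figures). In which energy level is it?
n = 4

The exact energy levels follow E_n = -13.6057 eV / n².

The measured value (-0.85 eV) is reported to only 2 significant figures, so we must test candidate n values and see which one matches to that precision.

Candidate energies:
  n = 2:  E = -13.6057/2² = -3.40143 eV
  n = 3:  E = -13.6057/3² = -1.51174 eV
  n = 4:  E = -13.6057/4² = -0.85036 eV  ← matches
  n = 5:  E = -13.6057/5² = -0.54423 eV
  n = 6:  E = -13.6057/6² = -0.37794 eV

Checking against the measurement of -0.85 eV (2 sig figs), only n = 4 agrees:
E_4 = -0.85036 eV, which rounds to -0.85 eV ✓

Therefore n = 4.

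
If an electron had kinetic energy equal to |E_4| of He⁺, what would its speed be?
1.094e+06 m/s (or 0.36487% of c)

The binding energy at n = 4 for He⁺ is:
E_4 = -13.6057 × 2²/4² = -3.4014250 eV
|E_4| = 3.4014250 eV

Convert to Joules:
KE = 3.4014250 eV × (1.602177 × 10⁻¹⁹ J/eV) = 5.44968e-19 J

Using KE = ½mv²:
v = √(2·KE/m_e)
v = √(2 × 5.44968e-19 J / 9.10938 × 10⁻³¹ kg)
v = 1.094e+06 m/s

This is approximately 0.36487% the speed of light.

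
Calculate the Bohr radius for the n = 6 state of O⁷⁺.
0.238130 nm (or 2.381298 Å)

The Bohr radius formula is:
r_n = n² a₀ / Z

where a₀ = 0.052917721 nm is the Bohr radius.

For O⁷⁺ (Z = 8) at n = 6:
r_6 = 6² × 0.052917721 nm / 8
r_6 = 36 × 0.052917721 nm / 8
r_6 = 1.9050380 nm / 8
r_6 = 0.238130 nm

The electron orbits at approximately 0.238130 nm from the nucleus.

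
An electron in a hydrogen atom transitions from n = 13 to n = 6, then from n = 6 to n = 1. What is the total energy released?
13.52519 eV

The energy levels of hydrogen are E_n = -13.6057 / n² eV.

First transition (13 → 6):
ΔE₁ = |E_6 - E_13|
ΔE₁ = |-0.37793611111 - (-0.08050710059)| = 0.29742901 eV

Second transition (6 → 1):
ΔE₂ = |E_1 - E_6|
ΔE₂ = |-13.60570000000 - (-0.37793611111)| = 13.22776389 eV

Total energy released:
E_total = ΔE₁ + ΔE₂ = 0.29742901 + 13.22776389 = 13.52519 eV

Note: This equals the direct transition 13 → 1: 13.52519 eV ✓
Energy is conserved regardless of the path taken.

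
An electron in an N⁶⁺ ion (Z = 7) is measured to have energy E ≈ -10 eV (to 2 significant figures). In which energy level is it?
n = 8

The exact energy levels follow E_n = -13.6057 Z² / n² eV with Z = 7.

The measured value (-10 eV) is reported to only 2 significant figures, so we must test candidate n values and see which one matches to that precision.

Candidate energies:
  n = 6:  E = -13.6057 × 7² / 6² = -18.51887 eV
  n = 7:  E = -13.6057 × 7² / 7² = -13.60570 eV
  n = 8:  E = -13.6057 × 7² / 8² = -10.41686 eV  ← matches
  n = 9:  E = -13.6057 × 7² / 9² = -8.23061 eV
  n = 10:  E = -13.6057 × 7² / 10² = -6.66679 eV

Checking against the measurement of -10 eV (2 sig figs), only n = 8 agrees:
E_8 = -10.41686 eV, which rounds to -10 eV ✓

Therefore n = 8.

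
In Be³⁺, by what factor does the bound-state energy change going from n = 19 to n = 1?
361.0000

Using E_n = -13.6057 Z² / n² eV with Z = 4:

E_1 = -13.6057 × 4² / 1² = -217.6912 / 1 = -217.6912000000 eV
E_19 = -13.6057 × 4² / 19² = -217.6912 / 361 = -0.6030227147 eV

The ratio is:
E_1/E_19 = (-217.6912000000) / (-0.6030227147)
E_1/E_19 = (-217.6912/1) / (-217.6912/361)
E_1/E_19 = 361/1
E_1/E_19 = 361.0000
(Note: the Z² factors cancel in the ratio.)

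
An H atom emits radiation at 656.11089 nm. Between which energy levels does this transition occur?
n = 3 → n = 2

First, find the photon energy from the wavelength (hc = 1239.84 eV·nm):
E = hc/λ = 1239.84 eV·nm / 656.11089 nm = 1.8896806 eV

The energy levels of hydrogen satisfy E_n = -13.6057 / n² eV, so an emission n_i → n_f releases
ΔE = 13.6057 × (1/n_f² − 1/n_i²) eV.

Setting ΔE equal to the photon energy:
1/n_f² − 1/n_i² = 1.8896806 / 13.6057 = 0.13888889

Since 1/n_i² must be positive, we need 1/n_f² > 0.13888889, i.e. n_f ≤ 2. For each allowed n_f, solve n_i = (1/n_f² − 0.13888889)^(−1/2) and check whether it is a whole number:
  n_f = 1: 1/n_i² = 1.00000000 − 0.13888889 = 0.86111111 → n_i = 1.078  (not an integer) ✗
  n_f = 2: 1/n_i² = 0.25000000 − 0.13888889 = 0.11111111 → n_i = 3.000  → integer, n_i = 3 ✓

Only n_f = 2 gives an integer upper level, n_i = 3.

The transition is from n = 3 to n = 2 (emission).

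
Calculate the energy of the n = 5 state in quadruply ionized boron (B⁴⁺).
-13.606 eV

For hydrogen-like ions, the energy levels scale with Z²:
E_n = -13.6057 Z² / n² eV

For B⁴⁺ (Z = 5) at n = 5:
E_5 = -13.6057 × 5² / 5²
E_5 = -13.6057 × 25 / 25
E_5 = -340.1425 / 25
E_5 = -13.606 eV

The energy is 25 times more negative than hydrogen at the same n due to the stronger nuclear charge.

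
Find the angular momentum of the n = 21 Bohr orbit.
2.21e-33 J·s (or 21ℏ)

In the Bohr model, angular momentum is quantized:
L = nℏ

where ℏ = h/(2π) = 1.0546e-34 J·s

For n = 21:
L = 21 × 1.0546e-34 J·s
L = 2.21e-33 J·s

This can also be written as L = 21ℏ.
The angular momentum is an integer multiple of the reduced Planck constant.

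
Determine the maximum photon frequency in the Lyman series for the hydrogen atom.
3.2898e+15 Hz

The series limit corresponds to the transition from n = ∞ to n = 1.
This is the highest energy (shortest wavelength) transition in the Lyman series.

E_∞ = 0 eV
E_1 = -13.6057 / 1² = -13.6057000 eV

Energy at series limit:
ΔE = E_∞ - E_1 = 0 - (-13.6057000) = 13.6057000 eV
E = 13.6057000 eV × (1.602177 × 10⁻¹⁹ J/eV) = 2.179874e-18 J
f = E/h = 2.179874e-18 J / (6.62607 × 10⁻³⁴ J·s) = 3.2898e+15 Hz

This energy equals the ionization energy from the n = 1 state of hydrogen.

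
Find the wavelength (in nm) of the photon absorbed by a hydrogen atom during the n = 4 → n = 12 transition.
1640.28 nm

First, find the transition energy using E_n = -13.6057 / n² eV:
E_4 = -13.6057 / 4² = -0.85035625 eV
E_12 = -13.6057 / 12² = -0.09448403 eV

Photon energy: |ΔE| = |E_12 - E_4| = 0.75587222 eV

Convert to wavelength using E = hc/λ with hc = 1239.84 eV·nm:
λ = hc/E = 1239.84 eV·nm / 0.75587222 eV
λ = 1640.28 nm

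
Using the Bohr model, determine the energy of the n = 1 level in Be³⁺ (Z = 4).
-217.69120 eV

For hydrogen-like ions, the energy levels scale with Z²:
E_n = -13.6057 Z² / n² eV

For Be³⁺ (Z = 4) at n = 1:
E_1 = -13.6057 × 4² / 1²
E_1 = -13.6057 × 16 / 1
E_1 = -217.6912 / 1
E_1 = -217.69120 eV

The energy is 16 times more negative than hydrogen at the same n due to the stronger nuclear charge.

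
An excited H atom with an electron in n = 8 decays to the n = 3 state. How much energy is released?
1.29916 eV

The energy levels are E_n = -13.6057 eV / n².

Energy at n = 8: E_8 = -13.6057 / 8² = -0.21258906 eV
Energy at n = 3: E_3 = -13.6057 / 3² = -1.51174444 eV

For emission (electron falling to lower state), the photon energy is:
E_photon = E_8 - E_3 = |-0.21258906 - (-1.51174444)|
E_photon = 1.29916 eV

This energy is carried away by the emitted photon.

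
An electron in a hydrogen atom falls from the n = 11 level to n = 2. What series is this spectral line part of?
Balmer series

The spectral series in hydrogen are named based on the final (lower) energy level:
- Lyman series: n_final = 1 (ultraviolet)
- Balmer series: n_final = 2 (visible/near-UV)
- Paschen series: n_final = 3 (infrared)
- Brackett series: n_final = 4 (infrared)
- Pfund series: n_final = 5 (far infrared)

Since this transition ends at n = 2, it belongs to the Balmer series.

For reference, this 11 → 2 line has photon energy
ΔE = 13.6057 eV × (1/2² - 1/11²) = 3.288981 eV,
corresponding to wavelength λ = hc/ΔE = 1239.84 eV·nm / 3.288981 eV = 376.97 nm in the visible/near-UV region.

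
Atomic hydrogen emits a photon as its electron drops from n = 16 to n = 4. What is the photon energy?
0.797 eV

The energy levels are E_n = -13.6057 eV / n².

Energy at n = 16: E_16 = -13.6057 / 16² = -0.053147 eV
Energy at n = 4: E_4 = -13.6057 / 4² = -0.850356 eV

For emission (electron falling to lower state), the photon energy is:
E_photon = E_16 - E_4 = |-0.053147 - (-0.850356)|
E_photon = 0.797 eV

This energy is carried away by the emitted photon.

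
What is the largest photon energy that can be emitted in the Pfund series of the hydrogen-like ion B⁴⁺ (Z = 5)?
13.606 eV

The series limit corresponds to the transition from n = ∞ to n = 5.
This is the highest energy (shortest wavelength) transition in the Pfund series.

E_∞ = 0 eV
E_5 = -13.6057 × 5² / 5² = -13.606 eV

Energy at series limit:
ΔE = E_∞ - E_5 = 0 - (-13.606) = 13.606 eV

This energy equals the ionization energy from the n = 5 state of B⁴⁺.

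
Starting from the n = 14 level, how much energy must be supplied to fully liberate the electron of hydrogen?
0.07 eV

The ionization energy is the energy needed to remove the electron completely (n → ∞).

For hydrogen, E_n = -13.6057 eV / n².

At n = 14: E_14 = -13.6057 / 14² = -0.06942 eV
At n = ∞: E_∞ = 0 eV

Ionization energy = E_∞ - E_14 = 0 - (-0.06942) = 0.06942 eV
Ionization energy ≈ 0.07 eV

This is also called the binding energy of the electron in state n = 14.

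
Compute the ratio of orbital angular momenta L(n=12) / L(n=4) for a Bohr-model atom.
3.00

In the Bohr model, L_n = nℏ, so the ratio is purely the ratio of quantum numbers:

L_12/L_4 = 12ℏ / 4ℏ = 12/4 = 3.00

The angular momentum scales linearly with n.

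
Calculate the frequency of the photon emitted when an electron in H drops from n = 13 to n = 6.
7.1918e+13 Hz

First, find the transition energy:
E_13 = -13.6057 / 13² = -0.08050710 eV
E_6 = -13.6057 / 6² = -0.37793611 eV
|ΔE| = |E_6 - E_13| = 0.29742901 eV

Convert to Joules: E = 0.29742901 eV × (1.602177 × 10⁻¹⁹ J/eV) = 4.765339e-20 J

Using E = hf:
f = E/h = 4.765339e-20 J / (6.62607 × 10⁻³⁴ J·s)
f = 7.1918e+13 Hz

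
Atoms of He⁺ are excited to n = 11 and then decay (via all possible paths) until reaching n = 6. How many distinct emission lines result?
15

The electron can occupy levels n = 6, 7, ..., 11 during de-excitation — that is m = 11 - 6 + 1 = 6 distinct levels.

The number of distinct spectral lines equals the number of ways to choose 2 of these m levels (each pair gives one possible emission transition):

Number of lines = m(m-1)/2 = 6×5/2 = 15

These correspond to all possible transitions between the 6 levels:
11 → 10, 11 → 9, 11 → 8, 11 → 7, 11 → 6, 10 → 9, 10 → 8, 10 → 7...

Each transition produces a photon with a unique energy (and thus wavelength). This count does not depend on Z.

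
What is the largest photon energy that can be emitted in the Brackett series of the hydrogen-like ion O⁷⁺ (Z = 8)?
54.423 eV

The series limit corresponds to the transition from n = ∞ to n = 4.
This is the highest energy (shortest wavelength) transition in the Brackett series.

E_∞ = 0 eV
E_4 = -13.6057 × 8² / 4² = -54.423 eV

Energy at series limit:
ΔE = E_∞ - E_4 = 0 - (-54.423) = 54.423 eV

This energy equals the ionization energy from the n = 4 state of O⁷⁺.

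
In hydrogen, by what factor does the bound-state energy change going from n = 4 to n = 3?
1.7778

Using E_n = -13.6057 Z² / n² eV with Z = 1:

E_3 = -13.6057 / 3² = -13.6057 / 9 = -1.5117444444 eV
E_4 = -13.6057 / 4² = -13.6057 / 16 = -0.8503562500 eV

The ratio is:
E_3/E_4 = (-1.5117444444) / (-0.8503562500)
E_3/E_4 = (-13.6057/9) / (-13.6057/16)
E_3/E_4 = 16/9
E_3/E_4 = 1.7778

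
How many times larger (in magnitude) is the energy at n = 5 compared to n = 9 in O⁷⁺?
3.2400

Using E_n = -13.6057 Z² / n² eV with Z = 8:

E_5 = -13.6057 × 8² / 5² = -870.7648 / 25 = -34.8305920000 eV
E_9 = -13.6057 × 8² / 9² = -870.7648 / 81 = -10.7501827160 eV

The ratio is:
E_5/E_9 = (-34.8305920000) / (-10.7501827160)
E_5/E_9 = (-870.7648/25) / (-870.7648/81)
E_5/E_9 = 81/25
E_5/E_9 = 3.2400
(Note: the Z² factors cancel in the ratio.)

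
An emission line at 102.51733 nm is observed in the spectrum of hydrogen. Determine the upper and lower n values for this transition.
n = 3 → n = 1

First, find the photon energy from the wavelength (hc = 1239.84 eV·nm):
E = hc/λ = 1239.84 eV·nm / 102.51733 nm = 12.093955 eV

The energy levels of hydrogen satisfy E_n = -13.6057 / n² eV, so an emission n_i → n_f releases
ΔE = 13.6057 × (1/n_f² − 1/n_i²) eV.

Setting ΔE equal to the photon energy:
1/n_f² − 1/n_i² = 12.093955 / 13.6057 = 0.88888885

Since 1/n_i² must be positive, we need 1/n_f² > 0.88888885, i.e. n_f ≤ 1. For each allowed n_f, solve n_i = (1/n_f² − 0.88888885)^(−1/2) and check whether it is a whole number:
  n_f = 1: 1/n_i² = 1.00000000 − 0.88888885 = 0.11111115 → n_i = 3.000  → integer, n_i = 3 ✓

Only n_f = 1 gives an integer upper level, n_i = 3.

The transition is from n = 3 to n = 1 (emission).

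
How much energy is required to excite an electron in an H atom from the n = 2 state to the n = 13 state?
3.32092 eV

The energy levels of a hydrogen-like atom are E_n = -13.6057 eV / n².

Energy at n = 2: E_2 = -13.6057 / 2² = -3.40142500 eV
Energy at n = 13: E_13 = -13.6057 / 13² = -0.08050710 eV

The excitation energy is the difference:
ΔE = E_13 - E_2
ΔE = -0.08050710 - (-3.40142500)
ΔE = 3.32092 eV

Since this is positive, energy must be absorbed (photon absorption).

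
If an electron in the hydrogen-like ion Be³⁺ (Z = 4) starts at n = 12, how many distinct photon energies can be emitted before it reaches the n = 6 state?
21

The electron can occupy levels n = 6, 7, ..., 12 during de-excitation — that is m = 12 - 6 + 1 = 7 distinct levels.

The number of distinct spectral lines equals the number of ways to choose 2 of these m levels (each pair gives one possible emission transition):

Number of lines = m(m-1)/2 = 7×6/2 = 21

These correspond to all possible transitions between the 7 levels:
12 → 11, 12 → 10, 12 → 9, 12 → 8, 12 → 7, 12 → 6, 11 → 10, 11 → 9...

Each transition produces a photon with a unique energy (and thus wavelength). This count does not depend on Z.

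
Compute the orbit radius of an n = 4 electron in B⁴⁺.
0.1693 nm (or 1.6934 Å)

The Bohr radius formula is:
r_n = n² a₀ / Z

where a₀ = 0.0529177 nm is the Bohr radius.

For B⁴⁺ (Z = 5) at n = 4:
r_4 = 4² × 0.0529177 nm / 5
r_4 = 16 × 0.0529177 nm / 5
r_4 = 0.84668 nm / 5
r_4 = 0.1693 nm

The electron orbits at approximately 0.1693 nm from the nucleus.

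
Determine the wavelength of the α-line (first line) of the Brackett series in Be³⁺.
253.1292 nm

The longest wavelength corresponds to the smallest energy transition in the series.
The Brackett series has all transitions ending at n_f = 4.

For Be³⁺ (Z = 4), the first line (α-line) is the jump from n = 5 to n = 4:
E_5 = -13.6057 × 4² / 5² = -8.70764800 eV
E_4 = -13.6057 × 4² / 4² = -13.60570000 eV
ΔE = E_5 - E_4 = 4.89805200 eV

λ = hc/E = 1239.84 eV·nm / 4.89805200 eV
λ = 253.1292 nm

This is the α-line of the Brackett series in Be³⁺.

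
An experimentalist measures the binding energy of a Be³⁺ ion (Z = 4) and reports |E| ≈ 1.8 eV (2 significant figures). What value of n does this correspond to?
n = 11

The exact energy levels follow E_n = -13.6057 Z² / n² eV with Z = 4.

The measured value (-1.8 eV) is reported to only 2 significant figures, so we must test candidate n values and see which one matches to that precision.

Candidate energies:
  n = 9:  E = -13.6057 × 4² / 9² = -2.68755 eV
  n = 10:  E = -13.6057 × 4² / 10² = -2.17691 eV
  n = 11:  E = -13.6057 × 4² / 11² = -1.79910 eV  ← matches
  n = 12:  E = -13.6057 × 4² / 12² = -1.51174 eV
  n = 13:  E = -13.6057 × 4² / 13² = -1.28811 eV

Checking against the measurement of -1.8 eV (2 sig figs), only n = 11 agrees:
E_11 = -1.79910 eV, which rounds to -1.8 eV ✓

Therefore n = 11.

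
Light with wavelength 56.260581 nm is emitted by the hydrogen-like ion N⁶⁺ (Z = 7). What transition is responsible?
n = 12 → n = 5

First, find the photon energy from the wavelength (hc = 1239.84 eV·nm):
E = hc/λ = 1239.84 eV·nm / 56.260581 nm = 22.037455 eV

The energy levels of N⁶⁺ satisfy E_n = -13.6057 × 7² / n² eV, so an emission n_i → n_f releases
ΔE = 13.6057 × 7² × (1/n_f² − 1/n_i²) eV.

Setting ΔE equal to the photon energy:
1/n_f² − 1/n_i² = 22.037455 / (13.6057 × 7²) = 0.033055556

Since 1/n_i² must be positive, we need 1/n_f² > 0.033055556, i.e. n_f ≤ 5. For each allowed n_f, solve n_i = (1/n_f² − 0.033055556)^(−1/2) and check whether it is a whole number:
  n_f = 1: 1/n_i² = 1.000000000 − 0.033055556 = 0.966944444 → n_i = 1.017  (not an integer) ✗
  n_f = 2: 1/n_i² = 0.250000000 − 0.033055556 = 0.216944444 → n_i = 2.147  (not an integer) ✗
  n_f = 3: 1/n_i² = 0.111111111 − 0.033055556 = 0.078055555 → n_i = 3.579  (not an integer) ✗
  n_f = 4: 1/n_i² = 0.062500000 − 0.033055556 = 0.029444444 → n_i = 5.828  (not an integer) ✗
  n_f = 5: 1/n_i² = 0.040000000 − 0.033055556 = 0.006944444 → n_i = 12.000  → integer, n_i = 12 ✓

Only n_f = 5 gives an integer upper level, n_i = 12.

The transition is from n = 12 to n = 5 (emission).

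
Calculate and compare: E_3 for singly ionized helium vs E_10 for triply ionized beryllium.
He⁺ at n = 3 (E = -6.0470 eV)

Using E_n = -13.6057 Z² / n² eV:

He⁺ (Z = 2) at n = 3:
E = -13.6057 × 2² / 3² = -13.6057 × 4 / 9 = -6.0469778 eV

Be³⁺ (Z = 4) at n = 10:
E = -13.6057 × 4² / 10² = -13.6057 × 16 / 100 = -2.1769120 eV

Since -6.0469778 eV < -2.1769120 eV,
He⁺ at n = 3 is more tightly bound (requires more energy to ionize).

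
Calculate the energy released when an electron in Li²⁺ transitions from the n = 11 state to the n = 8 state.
0.901 eV

The energy levels are E_n = -13.6057 Z² eV / n².

Energy at n = 11: E_11 = -13.6057 × 3² / 11² = -1.011994 eV
Energy at n = 8: E_8 = -13.6057 × 3² / 8² = -1.913302 eV

For emission (electron falling to lower state), the photon energy is:
E_photon = E_11 - E_8 = |-1.011994 - (-1.913302)|
E_photon = 0.901 eV

This energy is carried away by the emitted photon.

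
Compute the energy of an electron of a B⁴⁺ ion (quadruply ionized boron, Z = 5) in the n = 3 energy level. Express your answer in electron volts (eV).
-37.794 eV

The energy levels of a hydrogen-like atom are given by:
E_n = -13.6057 Z² / n² eV  (with Z = 5 for B⁴⁺)

For n = 3:
E_3 = -13.6057 × 5² / 3²
E_3 = -13.6057 × 25 / 9
E_3 = -37.794 eV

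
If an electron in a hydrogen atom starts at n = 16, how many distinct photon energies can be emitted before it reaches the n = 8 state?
36

The electron can occupy levels n = 8, 9, ..., 16 during de-excitation — that is m = 16 - 8 + 1 = 9 distinct levels.

The number of distinct spectral lines equals the number of ways to choose 2 of these m levels (each pair gives one possible emission transition):

Number of lines = m(m-1)/2 = 9×8/2 = 36

These correspond to all possible transitions between the 9 levels:
16 → 15, 16 → 14, 16 → 13, 16 → 12, 16 → 11, 16 → 10, 16 → 9, 16 → 8...

Each transition produces a photon with a unique energy (and thus wavelength). This count does not depend on Z.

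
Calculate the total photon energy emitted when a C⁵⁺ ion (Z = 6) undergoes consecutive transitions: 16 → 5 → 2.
120.537998 eV

The energy levels of C⁵⁺ are E_n = -13.6057 × 6² / n² eV.

First transition (16 → 5):
ΔE₁ = |E_5 - E_16|
ΔE₁ = |-19.592208000000 - (-1.913301562500)| = 17.678906438 eV

Second transition (5 → 2):
ΔE₂ = |E_2 - E_5|
ΔE₂ = |-122.451300000000 - (-19.592208000000)| = 102.859092000 eV

Total energy released:
E_total = ΔE₁ + ΔE₂ = 17.678906438 + 102.859092000 = 120.537998 eV

Note: This equals the direct transition 16 → 2: 120.537998 eV ✓
Energy is conserved regardless of the path taken.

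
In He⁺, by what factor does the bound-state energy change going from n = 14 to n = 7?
4.00000

Using E_n = -13.6057 Z² / n² eV with Z = 2:

E_7 = -13.6057 × 2² / 7² = -54.4228 / 49 = -1.11066938776 eV
E_14 = -13.6057 × 2² / 14² = -54.4228 / 196 = -0.27766734694 eV

The ratio is:
E_7/E_14 = (-1.11066938776) / (-0.27766734694)
E_7/E_14 = (-54.4228/49) / (-54.4228/196)
E_7/E_14 = 196/49
E_7/E_14 = 4.00000
(Note: the Z² factors cancel in the ratio.)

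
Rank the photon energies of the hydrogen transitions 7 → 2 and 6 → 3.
7 → 2

Calculate the energy for each transition:

Transition 7 → 2:
ΔE₁ = |E_2 - E_7| = |-13.6057/2² - (-13.6057/7²)|
ΔE₁ = |-3.4014250000 - (-0.2776673469)| = 3.1237577 eV

Transition 6 → 3:
ΔE₂ = |E_3 - E_6| = |-13.6057/3² - (-13.6057/6²)|
ΔE₂ = |-1.5117444444 - (-0.3779361111)| = 1.1338083 eV

Since 3.1237577 eV > 1.1338083 eV, the transition 7 → 2 emits the more energetic photon.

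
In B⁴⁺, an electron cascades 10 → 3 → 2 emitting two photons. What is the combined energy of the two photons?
81.634 eV

The energy levels of B⁴⁺ are E_n = -13.6057 × 5² / n² eV.

First transition (10 → 3):
ΔE₁ = |E_3 - E_10|
ΔE₁ = |-37.793611111 - (-3.401425000)| = 34.392186 eV

Second transition (3 → 2):
ΔE₂ = |E_2 - E_3|
ΔE₂ = |-85.035625000 - (-37.793611111)| = 47.242014 eV

Total energy released:
E_total = ΔE₁ + ΔE₂ = 34.392186 + 47.242014 = 81.634 eV

Note: This equals the direct transition 10 → 2: 81.634 eV ✓
Energy is conserved regardless of the path taken.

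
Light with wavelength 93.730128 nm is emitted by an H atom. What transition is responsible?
n = 6 → n = 1

First, find the photon energy from the wavelength (hc = 1239.84 eV·nm):
E = hc/λ = 1239.84 eV·nm / 93.730128 nm = 13.227764 eV

The energy levels of hydrogen satisfy E_n = -13.6057 / n² eV, so an emission n_i → n_f releases
ΔE = 13.6057 × (1/n_f² − 1/n_i²) eV.

Setting ΔE equal to the photon energy:
1/n_f² − 1/n_i² = 13.227764 / 13.6057 = 0.97222223

Since 1/n_i² must be positive, we need 1/n_f² > 0.97222223, i.e. n_f ≤ 1. For each allowed n_f, solve n_i = (1/n_f² − 0.97222223)^(−1/2) and check whether it is a whole number:
  n_f = 1: 1/n_i² = 1.00000000 − 0.97222223 = 0.02777777 → n_i = 6.000  → integer, n_i = 6 ✓

Only n_f = 1 gives an integer upper level, n_i = 6.

The transition is from n = 6 to n = 1 (emission).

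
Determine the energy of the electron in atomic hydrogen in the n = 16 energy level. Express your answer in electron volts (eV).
-0.053 eV

The energy levels of a hydrogen-like atom are given by:
E_n = -13.6057 eV / n²

For n = 16:
E_16 = -13.6057 eV / 16²
E_16 = -13.6057 eV / 256
E_16 = -0.053 eV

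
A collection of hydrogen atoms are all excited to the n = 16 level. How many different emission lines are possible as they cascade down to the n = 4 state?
78

The electron can occupy levels n = 4, 5, ..., 16 during de-excitation — that is m = 16 - 4 + 1 = 13 distinct levels.

The number of distinct spectral lines equals the number of ways to choose 2 of these m levels (each pair gives one possible emission transition):

Number of lines = m(m-1)/2 = 13×12/2 = 78

These correspond to all possible transitions between the 13 levels:
16 → 15, 16 → 14, 16 → 13, 16 → 12, 16 → 11, 16 → 10, 16 → 9, 16 → 8...

Each transition produces a photon with a unique energy (and thus wavelength). This count does not depend on Z.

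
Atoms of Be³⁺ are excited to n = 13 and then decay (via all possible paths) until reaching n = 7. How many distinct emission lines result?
21

The electron can occupy levels n = 7, 8, ..., 13 during de-excitation — that is m = 13 - 7 + 1 = 7 distinct levels.

The number of distinct spectral lines equals the number of ways to choose 2 of these m levels (each pair gives one possible emission transition):

Number of lines = m(m-1)/2 = 7×6/2 = 21

These correspond to all possible transitions between the 7 levels:
13 → 12, 13 → 11, 13 → 10, 13 → 9, 13 → 8, 13 → 7, 12 → 11, 12 → 10...

Each transition produces a photon with a unique energy (and thus wavelength). This count does not depend on Z.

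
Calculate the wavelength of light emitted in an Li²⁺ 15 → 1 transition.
10.170370 nm

First, find the transition energy using E_n = -13.6057 Z² / n² eV:
E_15 = -13.6057 × 3² / 15² = -0.54422800 eV
E_1 = -13.6057 × 3² / 1² = -122.45130000 eV

Photon energy: |ΔE| = |E_1 - E_15| = 121.90707200 eV

Convert to wavelength using E = hc/λ with hc = 1239.84 eV·nm:
λ = hc/E = 1239.84 eV·nm / 121.90707200 eV
λ = 10.170370 nm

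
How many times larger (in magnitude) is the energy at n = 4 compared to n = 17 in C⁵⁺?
18.062500

Using E_n = -13.6057 Z² / n² eV with Z = 6:

E_4 = -13.6057 × 6² / 4² = -489.8052 / 16 = -30.612825000000 eV
E_17 = -13.6057 × 6² / 17² = -489.8052 / 289 = -1.694827681661 eV

The ratio is:
E_4/E_17 = (-30.612825000000) / (-1.694827681661)
E_4/E_17 = (-489.8052/16) / (-489.8052/289)
E_4/E_17 = 289/16
E_4/E_17 = 18.062500
(Note: the Z² factors cancel in the ratio.)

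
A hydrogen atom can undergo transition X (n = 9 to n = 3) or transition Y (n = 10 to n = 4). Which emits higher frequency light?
9 → 3

Calculate the energy for each transition:

Transition 9 → 3:
ΔE₁ = |E_3 - E_9| = |-13.6057/3² - (-13.6057/9²)|
ΔE₁ = |-1.5117444444 - (-0.1679716049)| = 1.3437728 eV

Transition 10 → 4:
ΔE₂ = |E_4 - E_10| = |-13.6057/4² - (-13.6057/10²)|
ΔE₂ = |-0.8503562500 - (-0.1360570000)| = 0.7142993 eV

Since 1.3437728 eV > 0.7142993 eV, the transition 9 → 3 emits the more energetic photon.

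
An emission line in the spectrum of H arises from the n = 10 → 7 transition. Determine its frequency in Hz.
3.42e+13 Hz

First, find the transition energy:
E_10 = -13.6057 / 10² = -0.136057 eV
E_7 = -13.6057 / 7² = -0.277667 eV
|ΔE| = |E_7 - E_10| = 0.141610 eV

Convert to Joules: E = 0.141610 eV × (1.602177 × 10⁻¹⁹ J/eV) = 2.2688e-20 J

Using E = hf:
f = E/h = 2.2688e-20 J / (6.62607 × 10⁻³⁴ J·s)
f = 3.42e+13 Hz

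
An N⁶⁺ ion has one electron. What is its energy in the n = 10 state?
-6.6668 eV

For hydrogen-like ions, the energy levels scale with Z²:
E_n = -13.6057 Z² / n² eV

For N⁶⁺ (Z = 7) at n = 10:
E_10 = -13.6057 × 7² / 10²
E_10 = -13.6057 × 49 / 100
E_10 = -666.6793 / 100
E_10 = -6.6668 eV

The energy is 49 times more negative than hydrogen at the same n due to the stronger nuclear charge.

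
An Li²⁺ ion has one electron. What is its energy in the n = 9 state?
-1.51 eV

For hydrogen-like ions, the energy levels scale with Z²:
E_n = -13.6057 Z² / n² eV

For Li²⁺ (Z = 3) at n = 9:
E_9 = -13.6057 × 3² / 9²
E_9 = -13.6057 × 9 / 81
E_9 = -122.4513 / 81
E_9 = -1.51 eV

The energy is 9 times more negative than hydrogen at the same n due to the stronger nuclear charge.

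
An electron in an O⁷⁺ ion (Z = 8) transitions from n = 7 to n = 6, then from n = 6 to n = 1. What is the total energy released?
852.994 eV

The energy levels of O⁷⁺ are E_n = -13.6057 × 8² / n² eV.

First transition (7 → 6):
ΔE₁ = |E_6 - E_7|
ΔE₁ = |-24.187911111 - (-17.770710204)| = 6.417201 eV

Second transition (6 → 1):
ΔE₂ = |E_1 - E_6|
ΔE₂ = |-870.764800000 - (-24.187911111)| = 846.576889 eV

Total energy released:
E_total = ΔE₁ + ΔE₂ = 6.417201 + 846.576889 = 852.994 eV

Note: This equals the direct transition 7 → 1: 852.994 eV ✓
Energy is conserved regardless of the path taken.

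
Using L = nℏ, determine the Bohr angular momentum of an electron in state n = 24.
2.53097e-33 J·s (or 24ℏ)

In the Bohr model, angular momentum is quantized:
L = nℏ

where ℏ = h/(2π) = 1.0545718e-34 J·s

For n = 24:
L = 24 × 1.0545718e-34 J·s
L = 2.53097e-33 J·s

This can also be written as L = 24ℏ.
The angular momentum is an integer multiple of the reduced Planck constant.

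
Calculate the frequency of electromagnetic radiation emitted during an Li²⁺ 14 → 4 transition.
1.6995e+15 Hz

First, find the transition energy:
E_14 = -13.6057 × 3² / 14² = -0.6247515 eV
E_4 = -13.6057 × 3² / 4² = -7.6532063 eV
|ΔE| = |E_4 - E_14| = 7.0284548 eV

Convert to Joules: E = 7.0284548 eV × (1.602177 × 10⁻¹⁹ J/eV) = 1.126083e-18 J

Using E = hf:
f = E/h = 1.126083e-18 J / (6.62607 × 10⁻³⁴ J·s)
f = 1.6995e+15 Hz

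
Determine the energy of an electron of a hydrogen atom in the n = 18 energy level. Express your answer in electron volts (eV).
-0.042 eV

The energy levels of a hydrogen-like atom are given by:
E_n = -13.6057 eV / n²

For n = 18:
E_18 = -13.6057 eV / 18²
E_18 = -13.6057 eV / 324
E_18 = -0.042 eV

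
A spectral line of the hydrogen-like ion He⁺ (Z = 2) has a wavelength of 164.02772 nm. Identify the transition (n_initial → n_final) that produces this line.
n = 3 → n = 2

First, find the photon energy from the wavelength (hc = 1239.84 eV·nm):
E = hc/λ = 1239.84 eV·nm / 164.02772 nm = 7.5587224 eV

The energy levels of He⁺ satisfy E_n = -13.6057 × 2² / n² eV, so an emission n_i → n_f releases
ΔE = 13.6057 × 2² × (1/n_f² − 1/n_i²) eV.

Setting ΔE equal to the photon energy:
1/n_f² − 1/n_i² = 7.5587224 / (13.6057 × 2²) = 0.13888889

Since 1/n_i² must be positive, we need 1/n_f² > 0.13888889, i.e. n_f ≤ 2. For each allowed n_f, solve n_i = (1/n_f² − 0.13888889)^(−1/2) and check whether it is a whole number:
  n_f = 1: 1/n_i² = 1.00000000 − 0.13888889 = 0.86111111 → n_i = 1.078  (not an integer) ✗
  n_f = 2: 1/n_i² = 0.25000000 − 0.13888889 = 0.11111111 → n_i = 3.000  → integer, n_i = 3 ✓

Only n_f = 2 gives an integer upper level, n_i = 3.

The transition is from n = 3 to n = 2 (emission).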